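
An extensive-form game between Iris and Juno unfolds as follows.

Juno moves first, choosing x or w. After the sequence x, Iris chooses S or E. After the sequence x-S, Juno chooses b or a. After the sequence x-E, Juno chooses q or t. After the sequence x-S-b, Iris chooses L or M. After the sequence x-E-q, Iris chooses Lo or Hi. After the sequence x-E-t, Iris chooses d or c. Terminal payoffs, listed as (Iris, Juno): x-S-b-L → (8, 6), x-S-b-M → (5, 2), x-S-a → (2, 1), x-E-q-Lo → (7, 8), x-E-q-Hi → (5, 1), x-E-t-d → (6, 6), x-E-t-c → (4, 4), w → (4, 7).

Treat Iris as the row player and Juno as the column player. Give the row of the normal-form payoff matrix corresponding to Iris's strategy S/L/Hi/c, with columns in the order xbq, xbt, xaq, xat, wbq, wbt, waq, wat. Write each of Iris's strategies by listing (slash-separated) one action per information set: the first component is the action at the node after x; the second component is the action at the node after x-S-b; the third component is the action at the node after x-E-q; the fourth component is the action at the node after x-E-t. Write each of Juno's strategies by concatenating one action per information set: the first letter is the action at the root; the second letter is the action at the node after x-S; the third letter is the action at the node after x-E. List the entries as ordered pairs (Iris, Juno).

(8,6) (8,6) (2,1) (2,1) (4,7) (4,7) (4,7) (4,7)

vs xbq: Juno plays x → Iris plays S at [x] → Juno plays b at [x-S] → Iris plays L at [x-S-b] → (8, 6)
vs xbt: Juno plays x → Iris plays S at [x] → Juno plays b at [x-S] → Iris plays L at [x-S-b] → (8, 6)
vs xaq: Juno plays x → Iris plays S at [x] → Juno plays a at [x-S] → (2, 1)
vs xat: Juno plays x → Iris plays S at [x] → Juno plays a at [x-S] → (2, 1)
vs wbq: Juno plays w → (4, 7)
vs wbt: Juno plays w → (4, 7)
vs waq: Juno plays w → (4, 7)
vs wat: Juno plays w → (4, 7)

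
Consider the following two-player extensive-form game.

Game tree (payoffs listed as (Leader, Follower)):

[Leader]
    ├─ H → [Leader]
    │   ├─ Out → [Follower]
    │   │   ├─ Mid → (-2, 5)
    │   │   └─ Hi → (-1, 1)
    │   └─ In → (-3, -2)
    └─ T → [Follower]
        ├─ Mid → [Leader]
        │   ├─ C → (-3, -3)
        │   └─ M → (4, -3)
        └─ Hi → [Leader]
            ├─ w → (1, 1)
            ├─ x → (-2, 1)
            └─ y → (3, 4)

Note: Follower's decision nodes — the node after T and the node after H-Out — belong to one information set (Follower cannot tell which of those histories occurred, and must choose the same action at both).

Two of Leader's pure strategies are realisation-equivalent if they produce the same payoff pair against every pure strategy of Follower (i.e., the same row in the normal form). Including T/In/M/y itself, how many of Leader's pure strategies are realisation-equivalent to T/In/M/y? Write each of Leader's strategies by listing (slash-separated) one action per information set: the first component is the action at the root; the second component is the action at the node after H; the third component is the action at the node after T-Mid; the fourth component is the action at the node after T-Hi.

2

Row for T/In/M/y (columns Mid, Hi): (4,-3) (3,4).
Under T/In/M/y, Leader's choice at the node after H can never be reached regardless of what Follower does, so varying those choices leaves every outcome unchanged.
Holding the reachable choices fixed and varying the unreachable one freely already gives 2 equivalent strategies.
No other strategy reproduces this row, so those 2 are the full class: T/Out/M/y, T/In/M/y.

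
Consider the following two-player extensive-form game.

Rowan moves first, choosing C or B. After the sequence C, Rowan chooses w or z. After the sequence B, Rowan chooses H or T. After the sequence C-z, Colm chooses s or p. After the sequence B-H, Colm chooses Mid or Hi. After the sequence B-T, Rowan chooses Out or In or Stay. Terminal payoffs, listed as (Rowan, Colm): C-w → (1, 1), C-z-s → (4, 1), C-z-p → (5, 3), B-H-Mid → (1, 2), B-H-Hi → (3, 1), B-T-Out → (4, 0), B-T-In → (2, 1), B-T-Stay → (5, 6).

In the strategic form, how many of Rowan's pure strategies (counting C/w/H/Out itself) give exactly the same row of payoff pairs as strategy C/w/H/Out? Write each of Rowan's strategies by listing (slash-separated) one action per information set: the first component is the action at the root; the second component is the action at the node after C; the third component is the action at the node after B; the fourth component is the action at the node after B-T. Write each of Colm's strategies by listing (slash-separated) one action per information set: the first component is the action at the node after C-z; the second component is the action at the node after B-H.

Row for C/w/H/Out (columns s/Mid, s/Hi, p/Mid, p/Hi): (1,1) (1,1) (1,1) (1,1).
Under C/w/H/Out, Rowan's choice at the node after B and at the node after B-T can never be reached regardless of what Colm does, so varying those choices leaves every outcome unchanged.
Holding the reachable choices fixed and varying the unreachable ones freely already gives 2 × 3 = 6 equivalent strategies.
No other strategy reproduces this row, so those 6 are the full class: C/w/H/Out, C/w/H/In, C/w/H/Stay, C/w/T/Out, C/w/T/In, C/w/T/Stay.

6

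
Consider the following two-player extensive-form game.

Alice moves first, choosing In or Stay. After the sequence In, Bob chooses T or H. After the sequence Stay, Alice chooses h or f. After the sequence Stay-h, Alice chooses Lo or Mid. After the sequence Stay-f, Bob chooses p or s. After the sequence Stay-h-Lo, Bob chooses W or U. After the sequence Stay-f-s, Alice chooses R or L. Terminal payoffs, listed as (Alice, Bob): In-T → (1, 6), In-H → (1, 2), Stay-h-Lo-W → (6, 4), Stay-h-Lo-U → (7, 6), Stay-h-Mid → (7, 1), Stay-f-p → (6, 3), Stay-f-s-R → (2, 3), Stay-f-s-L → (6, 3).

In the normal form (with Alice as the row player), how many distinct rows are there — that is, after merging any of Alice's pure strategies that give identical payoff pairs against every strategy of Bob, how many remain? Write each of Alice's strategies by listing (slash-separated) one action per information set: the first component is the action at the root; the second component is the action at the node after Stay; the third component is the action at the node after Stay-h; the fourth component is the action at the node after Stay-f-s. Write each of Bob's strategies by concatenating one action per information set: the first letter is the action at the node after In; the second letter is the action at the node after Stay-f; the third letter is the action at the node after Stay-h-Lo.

5

Alice has 16 pure strategies: In/h/Lo/R, In/h/Lo/L, In/h/Mid/R, In/h/Mid/L, In/f/Lo/R, In/f/Lo/L, In/f/Mid/R, In/f/Mid/L, Stay/h/Lo/R, Stay/h/Lo/L, Stay/h/Mid/R, Stay/h/Mid/L, Stay/f/Lo/R, Stay/f/Lo/L, Stay/f/Mid/R, Stay/f/Mid/L. Columns: TpW, TpU, TsW, TsU, HpW, HpU, HsW, HsU.
{In/h/Lo/R, In/h/Lo/L, In/h/Mid/R, In/h/Mid/L, In/f/Lo/R, In/f/Lo/L, In/f/Mid/R, In/f/Mid/L} → row (1,6) (1,6) (1,6) (1,6) (1,2) (1,2) (1,2) (1,2)
{Stay/h/Lo/R, Stay/h/Lo/L} → row (6,4) (7,6) (6,4) (7,6) (6,4) (7,6) (6,4) (7,6)
{Stay/h/Mid/R, Stay/h/Mid/L} → row (7,1) (7,1) (7,1) (7,1) (7,1) (7,1) (7,1) (7,1)
{Stay/f/Lo/R, Stay/f/Mid/R} → row (6,3) (6,3) (2,3) (2,3) (6,3) (6,3) (2,3) (2,3)
{Stay/f/Lo/L, Stay/f/Mid/L} → row (6,3) (6,3) (6,3) (6,3) (6,3) (6,3) (6,3) (6,3)
That's 5 distinct rows out of 16 strategies.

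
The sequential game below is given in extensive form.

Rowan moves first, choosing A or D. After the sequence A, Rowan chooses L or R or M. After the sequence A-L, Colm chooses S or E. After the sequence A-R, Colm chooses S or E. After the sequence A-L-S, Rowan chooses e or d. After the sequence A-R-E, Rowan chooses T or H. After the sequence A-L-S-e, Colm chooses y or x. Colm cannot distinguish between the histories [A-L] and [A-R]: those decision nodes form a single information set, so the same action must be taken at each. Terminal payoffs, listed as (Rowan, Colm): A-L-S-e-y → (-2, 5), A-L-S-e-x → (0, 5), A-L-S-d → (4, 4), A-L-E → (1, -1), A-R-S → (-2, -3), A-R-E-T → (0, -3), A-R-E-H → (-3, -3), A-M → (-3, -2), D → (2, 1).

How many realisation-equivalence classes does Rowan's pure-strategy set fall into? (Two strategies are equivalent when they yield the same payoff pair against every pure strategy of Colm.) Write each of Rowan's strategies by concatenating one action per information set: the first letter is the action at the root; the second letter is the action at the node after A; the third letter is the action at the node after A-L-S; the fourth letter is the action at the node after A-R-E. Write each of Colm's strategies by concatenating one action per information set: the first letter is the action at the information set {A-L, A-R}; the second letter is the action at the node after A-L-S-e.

Rowan has 24 pure strategies: ALeT, ALeH, ALdT, ALdH, AReT, AReH, ARdT, ARdH, AMeT, AMeH, AMdT, AMdH, DLeT, DLeH, DLdT, DLdH, DReT, DReH, DRdT, DRdH, DMeT, DMeH, DMdT, DMdH. Columns: Sy, Sx, Ey, Ex.
{ALeT, ALeH} → row (-2,5) (0,5) (1,-1) (1,-1)
{ALdT, ALdH} → row (4,4) (4,4) (1,-1) (1,-1)
{AReT, ARdT} → row (-2,-3) (-2,-3) (0,-3) (0,-3)
{AReH, ARdH} → row (-2,-3) (-2,-3) (-3,-3) (-3,-3)
{AMeT, AMeH, AMdT, AMdH} → row (-3,-2) (-3,-2) (-3,-2) (-3,-2)
{DLeT, DLeH, DLdT, DLdH, DReT, DReH, DRdT, DRdH, DMeT, DMeH, DMdT, DMdH} → row (2,1) (2,1) (2,1) (2,1)
That's 6 distinct rows out of 24 strategies.

6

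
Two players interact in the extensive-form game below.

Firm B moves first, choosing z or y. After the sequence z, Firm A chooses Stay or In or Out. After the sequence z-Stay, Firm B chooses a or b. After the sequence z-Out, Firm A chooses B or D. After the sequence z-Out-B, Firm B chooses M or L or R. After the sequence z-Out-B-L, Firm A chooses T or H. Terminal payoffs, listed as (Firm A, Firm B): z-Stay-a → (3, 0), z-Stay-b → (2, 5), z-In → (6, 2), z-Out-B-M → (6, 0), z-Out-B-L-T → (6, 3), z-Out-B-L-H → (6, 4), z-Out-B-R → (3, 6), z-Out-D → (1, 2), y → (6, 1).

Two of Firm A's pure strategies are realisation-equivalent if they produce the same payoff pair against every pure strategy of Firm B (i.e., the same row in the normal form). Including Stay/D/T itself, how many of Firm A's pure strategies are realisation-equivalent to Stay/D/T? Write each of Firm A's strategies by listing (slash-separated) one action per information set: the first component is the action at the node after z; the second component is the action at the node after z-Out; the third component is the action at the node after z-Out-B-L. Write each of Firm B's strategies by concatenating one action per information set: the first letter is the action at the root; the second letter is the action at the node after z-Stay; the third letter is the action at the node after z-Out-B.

4

Row for Stay/D/T (columns zaM, zaL, zaR, zbM, zbL, zbR, yaM, yaL, yaR, ybM, ybL, ybR): (3,0) (3,0) (3,0) (2,5) (2,5) (2,5) (6,1) (6,1) (6,1) (6,1) (6,1) (6,1).
Under Stay/D/T, Firm A's choice at the node after z-Out and at the node after z-Out-B-L can never be reached regardless of what Firm B does, so varying those choices leaves every outcome unchanged.
Holding the reachable choices fixed and varying the unreachable ones freely already gives 2 × 2 = 4 equivalent strategies.
No other strategy reproduces this row, so those 4 are the full class: Stay/B/T, Stay/B/H, Stay/D/T, Stay/D/H.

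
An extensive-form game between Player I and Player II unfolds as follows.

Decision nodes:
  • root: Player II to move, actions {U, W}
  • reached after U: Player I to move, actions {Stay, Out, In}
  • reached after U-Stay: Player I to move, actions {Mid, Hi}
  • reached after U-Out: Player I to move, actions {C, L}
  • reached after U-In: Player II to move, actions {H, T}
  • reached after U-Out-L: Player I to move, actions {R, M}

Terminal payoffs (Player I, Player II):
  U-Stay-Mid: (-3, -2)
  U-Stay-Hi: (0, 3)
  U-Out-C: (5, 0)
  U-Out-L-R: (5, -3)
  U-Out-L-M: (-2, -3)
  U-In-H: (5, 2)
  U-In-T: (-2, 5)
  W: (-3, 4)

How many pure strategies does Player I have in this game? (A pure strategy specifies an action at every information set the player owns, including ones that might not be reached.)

24

Player I owns the node after U with actions {Stay, Out, In} — three choices.
Player I owns the node after U-Stay with actions {Mid, Hi} — two choices.
Player I owns the node after U-Out with actions {C, L} — two choices.
Player I owns the node after U-Out-L with actions {R, M} — two choices.
A pure strategy fixes one action at each information set independently, so the count is the product 3 × 2 × 2 × 2 = 24.
(For reference, Player II has 4 pure strategies, giving a 24×4 normal-form matrix.)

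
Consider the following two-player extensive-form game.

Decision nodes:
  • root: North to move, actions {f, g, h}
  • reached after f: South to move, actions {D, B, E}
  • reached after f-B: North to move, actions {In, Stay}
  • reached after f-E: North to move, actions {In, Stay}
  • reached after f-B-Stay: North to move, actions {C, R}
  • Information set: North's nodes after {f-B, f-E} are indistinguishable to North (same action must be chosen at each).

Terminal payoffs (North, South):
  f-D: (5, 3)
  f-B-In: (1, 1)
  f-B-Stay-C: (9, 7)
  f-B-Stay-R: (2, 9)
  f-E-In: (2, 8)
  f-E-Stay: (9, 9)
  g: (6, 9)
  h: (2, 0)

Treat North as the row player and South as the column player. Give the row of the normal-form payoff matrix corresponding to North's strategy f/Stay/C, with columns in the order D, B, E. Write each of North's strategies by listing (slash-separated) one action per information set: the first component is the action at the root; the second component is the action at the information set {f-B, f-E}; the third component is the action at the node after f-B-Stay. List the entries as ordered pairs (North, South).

(5,3) (9,7) (9,9)

vs D: North plays f → South plays D at [f] → (5, 3)
vs B: North plays f → South plays B at [f] → North plays Stay at [f-B] → North plays C at [f-B-Stay] → (9, 7)
vs E: North plays f → South plays E at [f] → North plays Stay at [f-E] → (9, 9)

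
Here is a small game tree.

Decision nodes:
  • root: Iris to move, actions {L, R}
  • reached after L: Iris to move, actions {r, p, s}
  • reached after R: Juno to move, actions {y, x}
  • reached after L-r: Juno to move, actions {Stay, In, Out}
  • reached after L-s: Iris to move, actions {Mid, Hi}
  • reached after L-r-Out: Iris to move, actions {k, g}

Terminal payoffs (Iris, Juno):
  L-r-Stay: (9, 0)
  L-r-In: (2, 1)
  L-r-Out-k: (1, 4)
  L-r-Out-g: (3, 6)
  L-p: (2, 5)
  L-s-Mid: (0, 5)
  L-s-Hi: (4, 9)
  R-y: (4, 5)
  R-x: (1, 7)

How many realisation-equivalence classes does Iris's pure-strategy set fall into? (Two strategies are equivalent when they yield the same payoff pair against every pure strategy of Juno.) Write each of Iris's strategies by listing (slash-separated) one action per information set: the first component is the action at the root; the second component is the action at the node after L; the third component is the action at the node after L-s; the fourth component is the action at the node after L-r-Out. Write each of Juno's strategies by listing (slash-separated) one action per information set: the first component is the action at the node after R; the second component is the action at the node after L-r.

6

Iris has 24 pure strategies: L/r/Mid/k, L/r/Mid/g, L/r/Hi/k, L/r/Hi/g, L/p/Mid/k, L/p/Mid/g, L/p/Hi/k, L/p/Hi/g, L/s/Mid/k, L/s/Mid/g, L/s/Hi/k, L/s/Hi/g, R/r/Mid/k, R/r/Mid/g, R/r/Hi/k, R/r/Hi/g, R/p/Mid/k, R/p/Mid/g, R/p/Hi/k, R/p/Hi/g, R/s/Mid/k, R/s/Mid/g, R/s/Hi/k, R/s/Hi/g. Columns: y/Stay, y/In, y/Out, x/Stay, x/In, x/Out.
{L/r/Mid/k, L/r/Hi/k} → row (9,0) (2,1) (1,4) (9,0) (2,1) (1,4)
{L/r/Mid/g, L/r/Hi/g} → row (9,0) (2,1) (3,6) (9,0) (2,1) (3,6)
{L/p/Mid/k, L/p/Mid/g, L/p/Hi/k, L/p/Hi/g} → row (2,5) (2,5) (2,5) (2,5) (2,5) (2,5)
{L/s/Mid/k, L/s/Mid/g} → row (0,5) (0,5) (0,5) (0,5) (0,5) (0,5)
{L/s/Hi/k, L/s/Hi/g} → row (4,9) (4,9) (4,9) (4,9) (4,9) (4,9)
{R/r/Mid/k, R/r/Mid/g, R/r/Hi/k, R/r/Hi/g, R/p/Mid/k, R/p/Mid/g, R/p/Hi/k, R/p/Hi/g, R/s/Mid/k, R/s/Mid/g, R/s/Hi/k, R/s/Hi/g} → row (4,5) (4,5) (4,5) (1,7) (1,7) (1,7)
That's 6 distinct rows out of 24 strategies.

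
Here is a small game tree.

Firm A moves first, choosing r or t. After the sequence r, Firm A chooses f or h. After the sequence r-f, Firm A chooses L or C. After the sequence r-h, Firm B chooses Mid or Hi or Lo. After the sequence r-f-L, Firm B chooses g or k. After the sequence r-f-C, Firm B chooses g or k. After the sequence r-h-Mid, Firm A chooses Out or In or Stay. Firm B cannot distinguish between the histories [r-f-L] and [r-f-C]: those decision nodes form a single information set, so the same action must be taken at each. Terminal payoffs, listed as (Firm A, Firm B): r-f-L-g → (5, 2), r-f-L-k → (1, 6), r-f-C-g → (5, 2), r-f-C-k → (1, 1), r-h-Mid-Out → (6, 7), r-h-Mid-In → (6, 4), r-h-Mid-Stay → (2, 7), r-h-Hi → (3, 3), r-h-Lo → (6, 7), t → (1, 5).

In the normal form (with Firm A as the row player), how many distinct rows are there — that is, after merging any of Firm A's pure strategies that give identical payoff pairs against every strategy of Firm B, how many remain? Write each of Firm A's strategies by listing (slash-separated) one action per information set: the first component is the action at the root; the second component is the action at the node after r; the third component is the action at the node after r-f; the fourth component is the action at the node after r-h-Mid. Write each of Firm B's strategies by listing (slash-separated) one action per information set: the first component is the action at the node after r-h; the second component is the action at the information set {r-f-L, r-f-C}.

Firm A has 24 pure strategies: r/f/L/Out, r/f/L/In, r/f/L/Stay, r/f/C/Out, r/f/C/In, r/f/C/Stay, r/h/L/Out, r/h/L/In, r/h/L/Stay, r/h/C/Out, r/h/C/In, r/h/C/Stay, t/f/L/Out, t/f/L/In, t/f/L/Stay, t/f/C/Out, t/f/C/In, t/f/C/Stay, t/h/L/Out, t/h/L/In, t/h/L/Stay, t/h/C/Out, t/h/C/In, t/h/C/Stay. Columns: Mid/g, Mid/k, Hi/g, Hi/k, Lo/g, Lo/k.
{r/f/L/Out, r/f/L/In, r/f/L/Stay} → row (5,2) (1,6) (5,2) (1,6) (5,2) (1,6)
{r/f/C/Out, r/f/C/In, r/f/C/Stay} → row (5,2) (1,1) (5,2) (1,1) (5,2) (1,1)
{r/h/L/Out, r/h/C/Out} → row (6,7) (6,7) (3,3) (3,3) (6,7) (6,7)
{r/h/L/In, r/h/C/In} → row (6,4) (6,4) (3,3) (3,3) (6,7) (6,7)
{r/h/L/Stay, r/h/C/Stay} → row (2,7) (2,7) (3,3) (3,3) (6,7) (6,7)
{t/f/L/Out, t/f/L/In, t/f/L/Stay, t/f/C/Out, t/f/C/In, t/f/C/Stay, t/h/L/Out, t/h/L/In, t/h/L/Stay, t/h/C/Out, t/h/C/In, t/h/C/Stay} → row (1,5) (1,5) (1,5) (1,5) (1,5) (1,5)
That's 6 distinct rows out of 24 strategies.

6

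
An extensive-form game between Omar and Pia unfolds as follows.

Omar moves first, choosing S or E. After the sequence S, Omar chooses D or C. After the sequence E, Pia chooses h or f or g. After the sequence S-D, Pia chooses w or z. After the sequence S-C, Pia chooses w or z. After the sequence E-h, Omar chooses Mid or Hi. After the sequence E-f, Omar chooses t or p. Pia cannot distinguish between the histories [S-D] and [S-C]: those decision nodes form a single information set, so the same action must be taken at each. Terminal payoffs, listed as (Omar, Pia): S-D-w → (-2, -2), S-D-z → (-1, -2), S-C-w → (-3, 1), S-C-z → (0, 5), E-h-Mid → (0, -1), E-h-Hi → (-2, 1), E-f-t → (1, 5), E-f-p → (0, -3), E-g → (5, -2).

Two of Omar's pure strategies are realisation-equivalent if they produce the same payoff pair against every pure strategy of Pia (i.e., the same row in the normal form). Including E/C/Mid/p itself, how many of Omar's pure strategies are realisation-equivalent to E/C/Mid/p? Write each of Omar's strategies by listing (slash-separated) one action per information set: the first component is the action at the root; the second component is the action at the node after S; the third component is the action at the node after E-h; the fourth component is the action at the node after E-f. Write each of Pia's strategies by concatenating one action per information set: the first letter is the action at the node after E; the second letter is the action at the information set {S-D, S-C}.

2

Row for E/C/Mid/p (columns hw, hz, fw, fz, gw, gz): (0,-1) (0,-1) (0,-3) (0,-3) (5,-2) (5,-2).
Under E/C/Mid/p, Omar's choice at the node after S can never be reached regardless of what Pia does, so varying those choices leaves every outcome unchanged.
Holding the reachable choices fixed and varying the unreachable one freely already gives 2 equivalent strategies.
No other strategy reproduces this row, so those 2 are the full class: E/D/Mid/p, E/C/Mid/p.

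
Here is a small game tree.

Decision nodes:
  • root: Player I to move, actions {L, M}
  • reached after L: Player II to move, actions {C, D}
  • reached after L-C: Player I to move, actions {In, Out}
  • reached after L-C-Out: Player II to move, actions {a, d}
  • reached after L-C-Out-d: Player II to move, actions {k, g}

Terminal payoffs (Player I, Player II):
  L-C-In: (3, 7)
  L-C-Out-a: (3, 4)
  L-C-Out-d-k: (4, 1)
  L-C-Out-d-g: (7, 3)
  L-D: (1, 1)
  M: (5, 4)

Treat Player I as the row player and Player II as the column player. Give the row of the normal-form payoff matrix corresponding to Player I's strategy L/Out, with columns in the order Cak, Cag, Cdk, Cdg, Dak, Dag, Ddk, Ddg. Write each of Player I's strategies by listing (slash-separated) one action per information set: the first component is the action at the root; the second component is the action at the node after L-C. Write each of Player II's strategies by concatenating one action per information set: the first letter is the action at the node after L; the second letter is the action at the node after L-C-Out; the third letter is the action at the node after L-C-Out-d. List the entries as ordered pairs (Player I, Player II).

(3,4) (3,4) (4,1) (7,3) (1,1) (1,1) (1,1) (1,1)

vs Cak: Player I plays L → Player II plays C at [L] → Player I plays Out at [L-C] → Player II plays a at [L-C-Out] → (3, 4)
vs Cag: Player I plays L → Player II plays C at [L] → Player I plays Out at [L-C] → Player II plays a at [L-C-Out] → (3, 4)
vs Cdk: Player I plays L → Player II plays C at [L] → Player I plays Out at [L-C] → Player II plays d at [L-C-Out] → Player II plays k at [L-C-Out-d] → (4, 1)
vs Cdg: Player I plays L → Player II plays C at [L] → Player I plays Out at [L-C] → Player II plays d at [L-C-Out] → Player II plays g at [L-C-Out-d] → (7, 3)
vs Dak: Player I plays L → Player II plays D at [L] → (1, 1)
vs Dag: Player I plays L → Player II plays D at [L] → (1, 1)
vs Ddk: Player I plays L → Player II plays D at [L] → (1, 1)
vs Ddg: Player I plays L → Player II plays D at [L] → (1, 1)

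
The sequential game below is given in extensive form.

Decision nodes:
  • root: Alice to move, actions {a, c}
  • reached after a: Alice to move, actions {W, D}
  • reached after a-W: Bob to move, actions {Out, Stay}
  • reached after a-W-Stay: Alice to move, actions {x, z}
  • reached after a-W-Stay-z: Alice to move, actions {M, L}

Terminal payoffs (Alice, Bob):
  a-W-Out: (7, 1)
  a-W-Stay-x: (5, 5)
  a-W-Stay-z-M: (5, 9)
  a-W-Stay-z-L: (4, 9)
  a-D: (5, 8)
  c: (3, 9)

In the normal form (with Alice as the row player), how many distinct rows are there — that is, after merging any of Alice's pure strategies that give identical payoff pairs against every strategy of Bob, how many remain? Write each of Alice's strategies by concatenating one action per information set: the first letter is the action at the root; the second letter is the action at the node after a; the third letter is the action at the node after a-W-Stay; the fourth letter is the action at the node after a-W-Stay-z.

5

Alice has 16 pure strategies: aWxM, aWxL, aWzM, aWzL, aDxM, aDxL, aDzM, aDzL, cWxM, cWxL, cWzM, cWzL, cDxM, cDxL, cDzM, cDzL. Columns: Out, Stay.
{aWxM, aWxL} → row (7,1) (5,5)
{aWzM} → row (7,1) (5,9)
{aWzL} → row (7,1) (4,9)
{aDxM, aDxL, aDzM, aDzL} → row (5,8) (5,8)
{cWxM, cWxL, cWzM, cWzL, cDxM, cDxL, cDzM, cDzL} → row (3,9) (3,9)
That's 5 distinct rows out of 16 strategies.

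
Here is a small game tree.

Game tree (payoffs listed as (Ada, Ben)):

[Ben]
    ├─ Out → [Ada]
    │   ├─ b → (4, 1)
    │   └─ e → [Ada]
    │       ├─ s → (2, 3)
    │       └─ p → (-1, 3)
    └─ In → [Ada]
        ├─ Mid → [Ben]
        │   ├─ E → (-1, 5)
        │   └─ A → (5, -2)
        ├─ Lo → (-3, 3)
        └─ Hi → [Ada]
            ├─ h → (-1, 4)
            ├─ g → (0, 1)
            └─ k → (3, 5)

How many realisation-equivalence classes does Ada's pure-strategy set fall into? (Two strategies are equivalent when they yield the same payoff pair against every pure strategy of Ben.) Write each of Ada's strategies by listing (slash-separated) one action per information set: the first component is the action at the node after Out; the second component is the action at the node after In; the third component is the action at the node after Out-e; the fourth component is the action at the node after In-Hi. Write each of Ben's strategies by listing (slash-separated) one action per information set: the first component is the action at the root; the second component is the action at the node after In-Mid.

15

Ada has 36 pure strategies: b/Mid/s/h, b/Mid/s/g, b/Mid/s/k, b/Mid/p/h, b/Mid/p/g, b/Mid/p/k, b/Lo/s/h, b/Lo/s/g, b/Lo/s/k, b/Lo/p/h, b/Lo/p/g, b/Lo/p/k, b/Hi/s/h, b/Hi/s/g, b/Hi/s/k, b/Hi/p/h, b/Hi/p/g, b/Hi/p/k, e/Mid/s/h, e/Mid/s/g, e/Mid/s/k, e/Mid/p/h, e/Mid/p/g, e/Mid/p/k, e/Lo/s/h, e/Lo/s/g, e/Lo/s/k, e/Lo/p/h, e/Lo/p/g, e/Lo/p/k, e/Hi/s/h, e/Hi/s/g, e/Hi/s/k, e/Hi/p/h, e/Hi/p/g, e/Hi/p/k. Columns: Out/E, Out/A, In/E, In/A.
{b/Mid/s/h, b/Mid/s/g, b/Mid/s/k, b/Mid/p/h, b/Mid/p/g, b/Mid/p/k} → row (4,1) (4,1) (-1,5) (5,-2)
{b/Lo/s/h, b/Lo/s/g, b/Lo/s/k, b/Lo/p/h, b/Lo/p/g, b/Lo/p/k} → row (4,1) (4,1) (-3,3) (-3,3)
{b/Hi/s/h, b/Hi/p/h} → row (4,1) (4,1) (-1,4) (-1,4)
{b/Hi/s/g, b/Hi/p/g} → row (4,1) (4,1) (0,1) (0,1)
{b/Hi/s/k, b/Hi/p/k} → row (4,1) (4,1) (3,5) (3,5)
{e/Mid/s/h, e/Mid/s/g, e/Mid/s/k} → row (2,3) (2,3) (-1,5) (5,-2)
{e/Mid/p/h, e/Mid/p/g, e/Mid/p/k} → row (-1,3) (-1,3) (-1,5) (5,-2)
{e/Lo/s/h, e/Lo/s/g, e/Lo/s/k} → row (2,3) (2,3) (-3,3) (-3,3)
{e/Lo/p/h, e/Lo/p/g, e/Lo/p/k} → row (-1,3) (-1,3) (-3,3) (-3,3)
{e/Hi/s/h} → row (2,3) (2,3) (-1,4) (-1,4)
{e/Hi/s/g} → row (2,3) (2,3) (0,1) (0,1)
{e/Hi/s/k} → row (2,3) (2,3) (3,5) (3,5)
{e/Hi/p/h} → row (-1,3) (-1,3) (-1,4) (-1,4)
{e/Hi/p/g} → row (-1,3) (-1,3) (0,1) (0,1)
{e/Hi/p/k} → row (-1,3) (-1,3) (3,5) (3,5)
That's 15 distinct rows out of 36 strategies.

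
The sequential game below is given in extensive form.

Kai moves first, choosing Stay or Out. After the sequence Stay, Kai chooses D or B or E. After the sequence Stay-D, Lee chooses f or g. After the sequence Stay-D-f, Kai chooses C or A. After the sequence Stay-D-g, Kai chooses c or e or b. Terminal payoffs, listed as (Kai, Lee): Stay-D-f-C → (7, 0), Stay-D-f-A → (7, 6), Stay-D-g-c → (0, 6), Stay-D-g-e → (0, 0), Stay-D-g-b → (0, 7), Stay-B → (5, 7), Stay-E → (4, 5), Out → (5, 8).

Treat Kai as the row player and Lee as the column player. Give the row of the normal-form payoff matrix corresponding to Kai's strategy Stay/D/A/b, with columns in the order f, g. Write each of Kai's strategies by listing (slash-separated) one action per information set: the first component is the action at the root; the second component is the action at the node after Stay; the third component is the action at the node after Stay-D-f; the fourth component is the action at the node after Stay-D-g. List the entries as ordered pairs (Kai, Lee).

(7,6) (0,7)

vs f: Kai plays Stay → Kai plays D at [Stay] → Lee plays f at [Stay-D] → Kai plays A at [Stay-D-f] → (7, 6)
vs g: Kai plays Stay → Kai plays D at [Stay] → Lee plays g at [Stay-D] → Kai plays b at [Stay-D-g] → (0, 7)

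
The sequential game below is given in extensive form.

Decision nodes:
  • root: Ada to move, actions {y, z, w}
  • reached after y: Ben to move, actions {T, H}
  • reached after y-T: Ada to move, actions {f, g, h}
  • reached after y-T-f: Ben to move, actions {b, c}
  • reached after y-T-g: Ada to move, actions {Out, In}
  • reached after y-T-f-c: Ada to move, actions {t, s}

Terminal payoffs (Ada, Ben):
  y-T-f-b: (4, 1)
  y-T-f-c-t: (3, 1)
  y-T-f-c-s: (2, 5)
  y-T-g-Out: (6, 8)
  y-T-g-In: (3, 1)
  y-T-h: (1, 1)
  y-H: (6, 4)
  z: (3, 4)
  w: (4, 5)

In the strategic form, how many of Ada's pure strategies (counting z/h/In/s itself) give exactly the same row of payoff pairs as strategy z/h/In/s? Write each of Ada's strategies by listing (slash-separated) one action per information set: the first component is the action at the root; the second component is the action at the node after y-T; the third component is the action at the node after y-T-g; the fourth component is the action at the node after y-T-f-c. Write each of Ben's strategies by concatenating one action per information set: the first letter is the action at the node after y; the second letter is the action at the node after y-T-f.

Row for z/h/In/s (columns Tb, Tc, Hb, Hc): (3,4) (3,4) (3,4) (3,4).
Under z/h/In/s, Ada's choice at the node after y-T and at the node after y-T-g and at the node after y-T-f-c can never be reached regardless of what Ben does, so varying those choices leaves every outcome unchanged.
Holding the reachable choices fixed and varying the unreachable ones freely already gives 3 × 2 × 2 = 12 equivalent strategies.
No other strategy reproduces this row, so those 12 are the full class: z/f/Out/t, z/f/Out/s, z/f/In/t, z/f/In/s, z/g/Out/t, z/g/Out/s, z/g/In/t, z/g/In/s, z/h/Out/t, z/h/Out/s, z/h/In/t, z/h/In/s.

12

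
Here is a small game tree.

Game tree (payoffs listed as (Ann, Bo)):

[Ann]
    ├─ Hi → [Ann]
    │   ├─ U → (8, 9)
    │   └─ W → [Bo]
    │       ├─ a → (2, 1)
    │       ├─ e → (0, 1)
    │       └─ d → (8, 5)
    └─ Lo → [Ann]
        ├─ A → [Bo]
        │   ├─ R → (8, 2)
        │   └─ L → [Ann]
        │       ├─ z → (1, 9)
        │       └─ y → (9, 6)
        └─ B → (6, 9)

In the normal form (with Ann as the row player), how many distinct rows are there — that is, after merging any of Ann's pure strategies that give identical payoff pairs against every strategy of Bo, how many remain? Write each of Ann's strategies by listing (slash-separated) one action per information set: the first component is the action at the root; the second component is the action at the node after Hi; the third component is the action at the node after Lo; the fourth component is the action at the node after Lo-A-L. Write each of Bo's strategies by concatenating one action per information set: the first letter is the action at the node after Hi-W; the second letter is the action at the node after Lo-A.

Ann has 16 pure strategies: Hi/U/A/z, Hi/U/A/y, Hi/U/B/z, Hi/U/B/y, Hi/W/A/z, Hi/W/A/y, Hi/W/B/z, Hi/W/B/y, Lo/U/A/z, Lo/U/A/y, Lo/U/B/z, Lo/U/B/y, Lo/W/A/z, Lo/W/A/y, Lo/W/B/z, Lo/W/B/y. Columns: aR, aL, eR, eL, dR, dL.
{Hi/U/A/z, Hi/U/A/y, Hi/U/B/z, Hi/U/B/y} → row (8,9) (8,9) (8,9) (8,9) (8,9) (8,9)
{Hi/W/A/z, Hi/W/A/y, Hi/W/B/z, Hi/W/B/y} → row (2,1) (2,1) (0,1) (0,1) (8,5) (8,5)
{Lo/U/A/z, Lo/W/A/z} → row (8,2) (1,9) (8,2) (1,9) (8,2) (1,9)
{Lo/U/A/y, Lo/W/A/y} → row (8,2) (9,6) (8,2) (9,6) (8,2) (9,6)
{Lo/U/B/z, Lo/U/B/y, Lo/W/B/z, Lo/W/B/y} → row (6,9) (6,9) (6,9) (6,9) (6,9) (6,9)
That's 5 distinct rows out of 16 strategies.

5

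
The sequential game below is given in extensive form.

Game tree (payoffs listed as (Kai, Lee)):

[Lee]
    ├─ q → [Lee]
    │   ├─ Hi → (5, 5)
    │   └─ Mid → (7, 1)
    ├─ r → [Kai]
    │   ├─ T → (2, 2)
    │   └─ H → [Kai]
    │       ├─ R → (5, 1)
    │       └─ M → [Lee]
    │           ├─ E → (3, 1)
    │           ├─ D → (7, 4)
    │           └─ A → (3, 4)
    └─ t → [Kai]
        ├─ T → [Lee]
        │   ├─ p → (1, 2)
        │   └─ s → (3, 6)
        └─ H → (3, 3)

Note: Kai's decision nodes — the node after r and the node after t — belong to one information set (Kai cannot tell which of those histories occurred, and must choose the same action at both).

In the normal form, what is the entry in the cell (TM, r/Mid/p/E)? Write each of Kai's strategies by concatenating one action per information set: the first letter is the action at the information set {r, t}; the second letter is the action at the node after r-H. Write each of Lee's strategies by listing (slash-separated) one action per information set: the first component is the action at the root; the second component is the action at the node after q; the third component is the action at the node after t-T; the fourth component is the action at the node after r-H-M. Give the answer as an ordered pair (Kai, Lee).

(2, 2)

Trace the play path from the root:
  Lee plays r
  Kai plays T at [r]
→ terminal payoff (2, 2).
(Kai's choice at the node after r-H is never reached on this path, so it doesn't affect the outcome.)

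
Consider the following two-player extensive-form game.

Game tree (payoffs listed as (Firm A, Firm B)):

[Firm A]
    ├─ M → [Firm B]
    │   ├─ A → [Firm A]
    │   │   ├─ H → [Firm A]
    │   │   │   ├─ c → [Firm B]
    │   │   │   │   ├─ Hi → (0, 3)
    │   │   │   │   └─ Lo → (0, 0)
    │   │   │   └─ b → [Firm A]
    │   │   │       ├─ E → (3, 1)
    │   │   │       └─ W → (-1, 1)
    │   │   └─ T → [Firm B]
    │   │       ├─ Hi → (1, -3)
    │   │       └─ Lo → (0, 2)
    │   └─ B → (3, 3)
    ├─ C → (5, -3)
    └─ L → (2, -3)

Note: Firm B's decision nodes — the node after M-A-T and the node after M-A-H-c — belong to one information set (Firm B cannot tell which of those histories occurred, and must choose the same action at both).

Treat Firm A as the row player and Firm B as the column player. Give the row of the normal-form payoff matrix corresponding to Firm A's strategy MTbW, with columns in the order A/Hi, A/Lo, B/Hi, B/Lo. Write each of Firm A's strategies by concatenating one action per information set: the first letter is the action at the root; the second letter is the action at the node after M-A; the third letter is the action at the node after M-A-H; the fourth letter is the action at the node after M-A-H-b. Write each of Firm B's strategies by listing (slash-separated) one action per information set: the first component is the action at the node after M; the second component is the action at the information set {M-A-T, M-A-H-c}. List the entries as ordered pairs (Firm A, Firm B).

(1,-3) (0,2) (3,3) (3,3)

vs A/Hi: Firm A plays M → Firm B plays A at [M] → Firm A plays T at [M-A] → Firm B plays Hi at [M-A-T] → (1, -3)
vs A/Lo: Firm A plays M → Firm B plays A at [M] → Firm A plays T at [M-A] → Firm B plays Lo at [M-A-T] → (0, 2)
vs B/Hi: Firm A plays M → Firm B plays B at [M] → (3, 3)
vs B/Lo: Firm A plays M → Firm B plays B at [M] → (3, 3)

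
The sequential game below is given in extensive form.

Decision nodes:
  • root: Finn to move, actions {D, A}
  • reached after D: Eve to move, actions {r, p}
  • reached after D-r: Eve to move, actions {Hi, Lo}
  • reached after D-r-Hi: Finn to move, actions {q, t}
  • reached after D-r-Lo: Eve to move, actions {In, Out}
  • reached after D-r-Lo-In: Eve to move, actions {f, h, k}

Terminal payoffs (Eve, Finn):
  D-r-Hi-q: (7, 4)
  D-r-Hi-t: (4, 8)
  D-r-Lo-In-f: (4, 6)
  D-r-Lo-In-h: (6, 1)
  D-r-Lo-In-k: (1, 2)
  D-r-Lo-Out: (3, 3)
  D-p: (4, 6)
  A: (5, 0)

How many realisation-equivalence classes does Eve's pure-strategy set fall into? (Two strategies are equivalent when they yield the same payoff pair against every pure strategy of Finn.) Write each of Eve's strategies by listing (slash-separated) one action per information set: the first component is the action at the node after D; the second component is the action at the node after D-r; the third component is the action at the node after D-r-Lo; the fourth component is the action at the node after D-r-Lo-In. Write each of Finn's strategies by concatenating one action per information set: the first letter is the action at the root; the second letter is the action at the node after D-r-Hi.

Eve has 24 pure strategies: r/Hi/In/f, r/Hi/In/h, r/Hi/In/k, r/Hi/Out/f, r/Hi/Out/h, r/Hi/Out/k, r/Lo/In/f, r/Lo/In/h, r/Lo/In/k, r/Lo/Out/f, r/Lo/Out/h, r/Lo/Out/k, p/Hi/In/f, p/Hi/In/h, p/Hi/In/k, p/Hi/Out/f, p/Hi/Out/h, p/Hi/Out/k, p/Lo/In/f, p/Lo/In/h, p/Lo/In/k, p/Lo/Out/f, p/Lo/Out/h, p/Lo/Out/k. Columns: Dq, Dt, Aq, At.
{r/Hi/In/f, r/Hi/In/h, r/Hi/In/k, r/Hi/Out/f, r/Hi/Out/h, r/Hi/Out/k} → row (7,4) (4,8) (5,0) (5,0)
{r/Lo/In/f, p/Hi/In/f, p/Hi/In/h, p/Hi/In/k, p/Hi/Out/f, p/Hi/Out/h, p/Hi/Out/k, p/Lo/In/f, p/Lo/In/h, p/Lo/In/k, p/Lo/Out/f, p/Lo/Out/h, p/Lo/Out/k} → row (4,6) (4,6) (5,0) (5,0)
{r/Lo/In/h} → row (6,1) (6,1) (5,0) (5,0)
{r/Lo/In/k} → row (1,2) (1,2) (5,0) (5,0)
{r/Lo/Out/f, r/Lo/Out/h, r/Lo/Out/k} → row (3,3) (3,3) (5,0) (5,0)
That's 5 distinct rows out of 24 strategies.

5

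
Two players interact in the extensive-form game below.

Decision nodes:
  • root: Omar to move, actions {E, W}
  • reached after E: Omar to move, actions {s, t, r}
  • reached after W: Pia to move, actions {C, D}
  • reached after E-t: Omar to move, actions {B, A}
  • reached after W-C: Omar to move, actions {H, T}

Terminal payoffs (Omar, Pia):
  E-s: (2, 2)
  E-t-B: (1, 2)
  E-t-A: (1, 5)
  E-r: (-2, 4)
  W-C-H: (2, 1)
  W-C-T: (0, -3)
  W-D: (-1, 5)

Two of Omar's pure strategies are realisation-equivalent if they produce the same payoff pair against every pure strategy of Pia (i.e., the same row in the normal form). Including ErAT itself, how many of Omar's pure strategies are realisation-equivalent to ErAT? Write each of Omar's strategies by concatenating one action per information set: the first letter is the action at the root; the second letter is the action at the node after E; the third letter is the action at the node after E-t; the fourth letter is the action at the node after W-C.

4

Row for ErAT (columns C, D): (-2,4) (-2,4).
Under ErAT, Omar's choice at the node after E-t and at the node after W-C can never be reached regardless of what Pia does, so varying those choices leaves every outcome unchanged.
Holding the reachable choices fixed and varying the unreachable ones freely already gives 2 × 2 = 4 equivalent strategies.
No other strategy reproduces this row, so those 4 are the full class: ErBH, ErBT, ErAH, ErAT.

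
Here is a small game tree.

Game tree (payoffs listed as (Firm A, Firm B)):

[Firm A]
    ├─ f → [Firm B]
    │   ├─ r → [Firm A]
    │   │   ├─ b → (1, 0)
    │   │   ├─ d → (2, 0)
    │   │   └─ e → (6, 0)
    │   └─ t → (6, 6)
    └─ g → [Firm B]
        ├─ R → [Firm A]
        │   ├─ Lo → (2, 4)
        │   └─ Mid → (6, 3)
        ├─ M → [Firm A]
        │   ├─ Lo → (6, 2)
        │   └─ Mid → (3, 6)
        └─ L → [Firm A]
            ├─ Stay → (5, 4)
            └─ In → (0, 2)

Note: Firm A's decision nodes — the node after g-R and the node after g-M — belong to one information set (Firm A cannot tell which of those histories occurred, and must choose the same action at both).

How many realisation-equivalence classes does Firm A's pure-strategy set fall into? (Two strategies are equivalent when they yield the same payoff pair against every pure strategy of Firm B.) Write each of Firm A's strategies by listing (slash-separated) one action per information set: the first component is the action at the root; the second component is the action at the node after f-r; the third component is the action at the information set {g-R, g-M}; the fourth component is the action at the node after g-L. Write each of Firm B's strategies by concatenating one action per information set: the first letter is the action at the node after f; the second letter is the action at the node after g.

7

Firm A has 24 pure strategies: f/b/Lo/Stay, f/b/Lo/In, f/b/Mid/Stay, f/b/Mid/In, f/d/Lo/Stay, f/d/Lo/In, f/d/Mid/Stay, f/d/Mid/In, f/e/Lo/Stay, f/e/Lo/In, f/e/Mid/Stay, f/e/Mid/In, g/b/Lo/Stay, g/b/Lo/In, g/b/Mid/Stay, g/b/Mid/In, g/d/Lo/Stay, g/d/Lo/In, g/d/Mid/Stay, g/d/Mid/In, g/e/Lo/Stay, g/e/Lo/In, g/e/Mid/Stay, g/e/Mid/In. Columns: rR, rM, rL, tR, tM, tL.
{f/b/Lo/Stay, f/b/Lo/In, f/b/Mid/Stay, f/b/Mid/In} → row (1,0) (1,0) (1,0) (6,6) (6,6) (6,6)
{f/d/Lo/Stay, f/d/Lo/In, f/d/Mid/Stay, f/d/Mid/In} → row (2,0) (2,0) (2,0) (6,6) (6,6) (6,6)
{f/e/Lo/Stay, f/e/Lo/In, f/e/Mid/Stay, f/e/Mid/In} → row (6,0) (6,0) (6,0) (6,6) (6,6) (6,6)
{g/b/Lo/Stay, g/d/Lo/Stay, g/e/Lo/Stay} → row (2,4) (6,2) (5,4) (2,4) (6,2) (5,4)
{g/b/Lo/In, g/d/Lo/In, g/e/Lo/In} → row (2,4) (6,2) (0,2) (2,4) (6,2) (0,2)
{g/b/Mid/Stay, g/d/Mid/Stay, g/e/Mid/Stay} → row (6,3) (3,6) (5,4) (6,3) (3,6) (5,4)
{g/b/Mid/In, g/d/Mid/In, g/e/Mid/In} → row (6,3) (3,6) (0,2) (6,3) (3,6) (0,2)
That's 7 distinct rows out of 24 strategies.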